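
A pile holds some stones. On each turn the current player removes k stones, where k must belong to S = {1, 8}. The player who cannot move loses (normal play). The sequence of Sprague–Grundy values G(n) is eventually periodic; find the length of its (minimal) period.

9

n :  0  1  2  3  4  5  6  7  8  9 10 11 12 13 14 15 16 17 18 19
G :  0  1  0  1  0  1  0  1  2  0  1  0  1  0  1  0  1  2  0  1
G(n+9) = G(n) holds for n = 0,…,7 (a full window of length max(S) = 8), so the sequence is purely periodic with period 9.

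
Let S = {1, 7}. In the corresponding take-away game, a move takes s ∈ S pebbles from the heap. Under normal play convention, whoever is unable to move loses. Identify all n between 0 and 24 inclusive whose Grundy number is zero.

0, 2, 4, 6, 8, 10, 12, 14, 16, 18, 20, 22, 24

G(0) = 0
G(1) = mex{0} = 1
G(2) = mex{1} = 0
G(3) = mex{0} = 1
G(4) = mex{1} = 0
G(5) = mex{0} = 1
G(6) = mex{1} = 0
G(7) = mex{0,0} = 1
G(8) = mex{1,1} = 0
G(9) = mex{0,0} = 1
G(10) = mex{1,1} = 0
G(11) = mex{0,0} = 1
G(12) = mex{1,1} = 0
G(13) = mex{0,0} = 1
G(14) = mex{1,1} = 0
G(15) = mex{0,0} = 1
G(16) = mex{1,1} = 0
G(17) = mex{0,0} = 1
G(18) = mex{1,1} = 0
G(19) = mex{0,0} = 1
G(20) = mex{1,1} = 0
G(21) = mex{0,0} = 1
G(22) = mex{1,1} = 0
G(23) = mex{0,0} = 1
G(24) = mex{1,1} = 0
P-positions are exactly the n with G(n) = 0.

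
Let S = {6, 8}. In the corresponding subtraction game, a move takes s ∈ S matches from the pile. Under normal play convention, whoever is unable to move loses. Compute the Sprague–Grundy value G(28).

0

G(0) = 0
G(1) = mex{} = 0
G(2) = mex{} = 0
G(3) = mex{} = 0
G(4) = mex{} = 0
G(5) = mex{} = 0
G(6) = mex{0} = 1
G(7) = mex{0} = 1
G(8) = mex{0,0} = 1
G(9) = mex{0,0} = 1
G(10) = mex{0,0} = 1
G(11) = mex{0,0} = 1
G(12) = mex{1,0} = 2
G(13) = mex{1,0} = 2
G(14) = mex{1,1} = 0
G(15) = mex{1,1} = 0
G(16) = mex{1,1} = 0
G(17) = mex{1,1} = 0
G(18) = mex{2,1} = 0
G(19) = mex{2,1} = 0
G(20) = mex{0,2} = 1
G(21) = mex{0,2} = 1
G(22) = mex{0,0} = 1
G(23) = mex{0,0} = 1
G(24) = mex{0,0} = 1
G(25) = mex{0,0} = 1
G(26) = mex{1,0} = 2
G(27) = mex{1,0} = 2
G(28) = mex{1,1} = 0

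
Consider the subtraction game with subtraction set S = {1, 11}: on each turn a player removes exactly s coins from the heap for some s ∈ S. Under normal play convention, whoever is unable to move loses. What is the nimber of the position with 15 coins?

1

G(0) = 0
G(1) = mex{0} = 1
G(2) = mex{1} = 0
G(3) = mex{0} = 1
G(4) = mex{1} = 0
G(5) = mex{0} = 1
G(6) = mex{1} = 0
G(7) = mex{0} = 1
G(8) = mex{1} = 0
G(9) = mex{0} = 1
G(10) = mex{1} = 0
G(11) = mex{0,0} = 1
G(12) = mex{1,1} = 0
G(13) = mex{0,0} = 1
G(14) = mex{1,1} = 0
G(15) = mex{0,0} = 1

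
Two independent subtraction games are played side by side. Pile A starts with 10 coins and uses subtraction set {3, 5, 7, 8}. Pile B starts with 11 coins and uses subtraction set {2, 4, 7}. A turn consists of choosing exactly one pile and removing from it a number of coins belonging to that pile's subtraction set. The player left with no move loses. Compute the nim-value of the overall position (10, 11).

Pile A, S = {3, 5, 7, 8}:
G(0) = 0
G(1) = mex{} = 0
G(2) = mex{} = 0
G(3) = mex{0} = 1
G(4) = mex{0} = 1
G(5) = mex{0,0} = 1
G(6) = mex{1,0} = 2
G(7) = mex{1,0,0} = 2
G(8) = mex{1,1,0,0} = 2
G(9) = mex{2,1,0,0} = 3
G(10) = mex{2,1,1,0} = 3
G_A(10) = 3.
Pile B, S = {2, 4, 7}:
n :  0  1  2  3  4  5  6  7  8  9 10 11
G :  0  0  1  1  2  2  0  3  1  0  2  1
G_B(11) = 1.
Combined Grundy value = 3 ⊕ 1 = 2.

2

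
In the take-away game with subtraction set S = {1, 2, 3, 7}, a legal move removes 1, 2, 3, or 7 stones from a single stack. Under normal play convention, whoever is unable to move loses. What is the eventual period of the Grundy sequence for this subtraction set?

G(0) = 0
G(1) = mex{0} = 1
G(2) = mex{1,0} = 2
G(3) = mex{2,1,0} = 3
G(4) = mex{3,2,1} = 0
G(5) = mex{0,3,2} = 1
G(6) = mex{1,0,3} = 2
G(7) = mex{2,1,0,0} = 3
G(8) = mex{3,2,1,1} = 0
G(9) = mex{0,3,2,2} = 1
G(10) = mex{1,0,3,3} = 2
G(11) = mex{2,1,0,0} = 3
G(12) = mex{3,2,1,1} = 0
G(13) = mex{0,3,2,2} = 1
G(14) = mex{1,0,3,3} = 2
G(n+4) = G(n) holds for n = 0,…,6 (a full window of length max(S) = 7), so the sequence is purely periodic with period 4.

4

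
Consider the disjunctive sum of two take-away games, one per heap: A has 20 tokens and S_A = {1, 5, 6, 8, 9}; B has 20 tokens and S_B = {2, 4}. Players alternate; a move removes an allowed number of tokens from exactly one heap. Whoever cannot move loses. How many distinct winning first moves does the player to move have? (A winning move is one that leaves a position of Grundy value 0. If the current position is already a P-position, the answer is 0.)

3

Heap A, S = {1, 5, 6, 8, 9}:
G(0) = 0
G(1) = mex{0} = 1
G(2) = mex{1} = 0
G(3) = mex{0} = 1
G(4) = mex{1} = 0
G(5) = mex{0,0} = 1
G(6) = mex{1,1,0} = 2
G(7) = mex{2,0,1} = 3
G(8) = mex{3,1,0,0} = 2
G(9) = mex{2,0,1,1,0} = 3
G(10) = mex{3,1,0,0,1} = 2
G(11) = mex{2,2,1,1,0} = 3
G(12) = mex{3,3,2,0,1} = 4
G(13) = mex{4,2,3,1,0} = 5
G(14) = mex{5,3,2,2,1} = 0
G(15) = mex{0,2,3,3,2} = 1
G(16) = mex{1,3,2,2,3} = 0
G(17) = mex{0,4,3,3,2} = 1
G(18) = mex{1,5,4,2,3} = 0
G(19) = mex{0,0,5,3,2} = 1
G(20) = mex{1,1,0,4,3} = 2
G_A(20) = 2.
Heap B, S = {2, 4}:
n :  0  1  2  3  4  5  6  7  8  9 10 11 12 13 14 15 16 17 18 19 20
G :  0  0  1  1  2  2  0  0  1  1  2  2  0  0  1  1  2  2  0  0  1
G_B(20) = 1.
Combined Grundy value = 2 ⊕ 1 = 3.
A winning move leaves total XOR = 0, i.e. changes one component's Grundy value g to g ⊕ X where X is the current total.
Heap A: need g' = 2⊕3 = 1. Options: 20−1→G=1, 20−5→G=1, 20−6→G=0, 20−8→G=4, 20−9→G=3. Hits: 2.
Heap B: need g' = 1⊕3 = 2. Options: 20−2→G=0, 20−4→G=2. Hits: 1.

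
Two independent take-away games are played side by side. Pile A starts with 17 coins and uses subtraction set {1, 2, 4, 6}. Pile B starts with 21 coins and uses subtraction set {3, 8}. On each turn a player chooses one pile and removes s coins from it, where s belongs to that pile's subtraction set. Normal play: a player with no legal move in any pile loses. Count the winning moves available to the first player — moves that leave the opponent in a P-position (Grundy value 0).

Pile A, S = {1, 2, 4, 6}:
n :  0  1  2  3  4  5  6  7  8  9 10 11 12 13 14 15 16 17
G :  0  1  2  0  1  2  3  4  0  1  2  0  1  2  3  4  0  1
G_A(17) = 1.
Pile B, S = {3, 8}:
G(0) = 0
G(1) = mex{} = 0
G(2) = mex{} = 0
G(3) = mex{0} = 1
G(4) = mex{0} = 1
G(5) = mex{0} = 1
G(6) = mex{1} = 0
G(7) = mex{1} = 0
G(8) = mex{1,0} = 2
G(9) = mex{0,0} = 1
G(10) = mex{0,0} = 1
G(11) = mex{2,1} = 0
G(12) = mex{1,1} = 0
G(13) = mex{1,1} = 0
G(14) = mex{0,0} = 1
G(15) = mex{0,0} = 1
G(16) = mex{0,2} = 1
G(17) = mex{1,1} = 0
G(18) = mex{1,1} = 0
G(19) = mex{1,0} = 2
G(20) = mex{0,0} = 1
G(21) = mex{0,0} = 1
G_B(21) = 1.
Combined Grundy value = 1 ⊕ 1 = 0.
A winning move leaves total XOR = 0, i.e. changes one component's Grundy value g to g ⊕ X where X is the current total.
Pile A: target g' = 1⊕0 = 1, but every legal move changes the Grundy value (mex property), so 0 moves.
Pile B: target g' = 1⊕0 = 1, but every legal move changes the Grundy value (mex property), so 0 moves.

0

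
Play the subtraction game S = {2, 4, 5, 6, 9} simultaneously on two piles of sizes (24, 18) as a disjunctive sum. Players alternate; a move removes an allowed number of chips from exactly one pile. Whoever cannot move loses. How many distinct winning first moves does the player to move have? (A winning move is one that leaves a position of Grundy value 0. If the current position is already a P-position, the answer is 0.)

3

All piles use S = {2, 4, 5, 6, 9}:
G(0) = 0
G(1) = mex{} = 0
G(2) = mex{0} = 1
G(3) = mex{0} = 1
G(4) = mex{1,0} = 2
G(5) = mex{1,0,0} = 2
G(6) = mex{2,1,0,0} = 3
G(7) = mex{2,1,1,0} = 3
G(8) = mex{3,2,1,1} = 0
G(9) = mex{3,2,2,1,0} = 4
G(10) = mex{0,3,2,2,0} = 1
G(11) = mex{4,3,3,2,1} = 0
G(12) = mex{1,0,3,3,1} = 2
G(13) = mex{0,4,0,3,2} = 1
G(14) = mex{2,1,4,0,2} = 3
G(15) = mex{1,0,1,4,3} = 2
G(16) = mex{3,2,0,1,3} = 4
G(17) = mex{2,1,2,0,0} = 3
G(18) = mex{4,3,1,2,4} = 0
G(19) = mex{3,2,3,1,1} = 0
G(20) = mex{0,4,2,3,0} = 1
G(21) = mex{0,3,4,2,2} = 1
G(22) = mex{1,0,3,4,1} = 2
G(23) = mex{1,0,0,3,3} = 2
G(24) = mex{2,1,0,0,2} = 3
Pile A: G(24) = 3.
Pile B: G(18) = 0.
Combined Grundy value = 3 ⊕ 0 = 3.
A winning move leaves total XOR = 0, i.e. changes one component's Grundy value g to g ⊕ X where X is the current total.
Pile A: need g' = 3⊕3 = 0. Options: 24−2→G=2, 24−4→G=1, 24−5→G=0, 24−6→G=0, 24−9→G=2. Hits: 2.
Pile B: need g' = 0⊕3 = 3. Options: 18−2→G=4, 18−4→G=3, 18−5→G=1, 18−6→G=2, 18−9→G=4. Hits: 1.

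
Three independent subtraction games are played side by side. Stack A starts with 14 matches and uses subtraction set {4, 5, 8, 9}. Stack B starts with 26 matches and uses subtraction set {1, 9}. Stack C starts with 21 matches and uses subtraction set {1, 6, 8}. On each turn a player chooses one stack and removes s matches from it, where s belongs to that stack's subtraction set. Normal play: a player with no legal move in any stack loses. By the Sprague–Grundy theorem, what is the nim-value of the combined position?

0

Stack A, S = {4, 5, 8, 9}:
G(0) = 0
G(1) = mex{} = 0
G(2) = mex{} = 0
G(3) = mex{} = 0
G(4) = mex{0} = 1
G(5) = mex{0,0} = 1
G(6) = mex{0,0} = 1
G(7) = mex{0,0} = 1
G(8) = mex{1,0,0} = 2
G(9) = mex{1,1,0,0} = 2
G(10) = mex{1,1,0,0} = 2
G(11) = mex{1,1,0,0} = 2
G(12) = mex{2,1,1,0} = 3
G(13) = mex{2,2,1,1} = 0
G(14) = mex{2,2,1,1} = 0
G_A(14) = 0.
Stack B, S = {1, 9}:
n :  0  1  2  3  4  5  6  7  8  9 10 11 12 13 14 15 16 17 18 19 20 21 22 23 24 25 26
G :  0  1  0  1  0  1  0  1  0  1  0  1  0  1  0  1  0  1  0  1  0  1  0  1  0  1  0
G_B(26) = 0.
Stack C, S = {1, 6, 8}:
n :  0  1  2  3  4  5  6  7  8  9 10 11 12 13 14 15 16 17 18 19 20 21
G :  0  1  0  1  0  1  2  0  1  0  1  0  1  2  0  1  0  1  0  1  2  0
G_C(21) = 0.
Combined Grundy value = 0 ⊕ 0 ⊕ 0 = 0.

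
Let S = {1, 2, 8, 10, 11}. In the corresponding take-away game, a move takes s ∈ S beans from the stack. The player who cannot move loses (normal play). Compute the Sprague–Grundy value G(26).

2

G(0) = 0
G(1) = mex{0} = 1
G(2) = mex{1,0} = 2
G(3) = mex{2,1} = 0
G(4) = mex{0,2} = 1
G(5) = mex{1,0} = 2
G(6) = mex{2,1} = 0
G(7) = mex{0,2} = 1
G(8) = mex{1,0,0} = 2
G(9) = mex{2,1,1} = 0
G(10) = mex{0,2,2,0} = 1
G(11) = mex{1,0,0,1,0} = 2
G(12) = mex{2,1,1,2,1} = 0
G(13) = mex{0,2,2,0,2} = 1
G(14) = mex{1,0,0,1,0} = 2
G(15) = mex{2,1,1,2,1} = 0
G(16) = mex{0,2,2,0,2} = 1
G(17) = mex{1,0,0,1,0} = 2
G(18) = mex{2,1,1,2,1} = 0
G(19) = mex{0,2,2,0,2} = 1
G(20) = mex{1,0,0,1,0} = 2
G(21) = mex{2,1,1,2,1} = 0
G(22) = mex{0,2,2,0,2} = 1
G(23) = mex{1,0,0,1,0} = 2
G(24) = mex{2,1,1,2,1} = 0
G(25) = mex{0,2,2,0,2} = 1
G(26) = mex{1,0,0,1,0} = 2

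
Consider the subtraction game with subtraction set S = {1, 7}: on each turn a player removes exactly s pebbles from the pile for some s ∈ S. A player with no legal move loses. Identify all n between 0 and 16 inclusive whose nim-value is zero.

0, 2, 4, 6, 8, 10, 12, 14, 16

G(0) = 0
G(1) = mex{0} = 1
G(2) = mex{1} = 0
G(3) = mex{0} = 1
G(4) = mex{1} = 0
G(5) = mex{0} = 1
G(6) = mex{1} = 0
G(7) = mex{0,0} = 1
G(8) = mex{1,1} = 0
G(9) = mex{0,0} = 1
G(10) = mex{1,1} = 0
G(11) = mex{0,0} = 1
G(12) = mex{1,1} = 0
G(13) = mex{0,0} = 1
G(14) = mex{1,1} = 0
G(15) = mex{0,0} = 1
G(16) = mex{1,1} = 0
P-positions are exactly the n with G(n) = 0.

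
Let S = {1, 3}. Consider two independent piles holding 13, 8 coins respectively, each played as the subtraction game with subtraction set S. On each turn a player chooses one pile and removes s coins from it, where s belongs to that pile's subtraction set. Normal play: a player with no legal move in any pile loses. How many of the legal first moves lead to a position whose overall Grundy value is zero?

4

All piles use S = {1, 3}:
G(0) = 0
G(1) = mex{0} = 1
G(2) = mex{1} = 0
G(3) = mex{0,0} = 1
G(4) = mex{1,1} = 0
G(5) = mex{0,0} = 1
G(6) = mex{1,1} = 0
G(7) = mex{0,0} = 1
G(8) = mex{1,1} = 0
G(9) = mex{0,0} = 1
G(10) = mex{1,1} = 0
G(11) = mex{0,0} = 1
G(12) = mex{1,1} = 0
G(13) = mex{0,0} = 1
Pile A: G(13) = 1.
Pile B: G(8) = 0.
Combined Grundy value = 1 ⊕ 0 = 1.
A winning move leaves total XOR = 0, i.e. changes one component's Grundy value g to g ⊕ X where X is the current total.
Pile A: need g' = 1⊕1 = 0. Options: 13−1→G=0, 13−3→G=0. Hits: 2.
Pile B: need g' = 0⊕1 = 1. Options: 8−1→G=1, 8−3→G=1. Hits: 2.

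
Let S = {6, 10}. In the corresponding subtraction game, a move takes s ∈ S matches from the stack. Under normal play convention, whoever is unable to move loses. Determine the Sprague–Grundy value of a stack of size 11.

n :  0  1  2  3  4  5  6  7  8  9 10 11
G :  0  0  0  0  0  0  1  1  1  1  1  1

1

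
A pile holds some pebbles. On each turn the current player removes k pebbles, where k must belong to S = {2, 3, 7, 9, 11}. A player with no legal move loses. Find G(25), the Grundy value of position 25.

1

n :  0  1  2  3  4  5  6  7  8  9 10 11 12 13 14 15 16 17 18 19 20 21 22 23 24 25
G :  0  0  1  1  2  0  0  1  1  2  2  3  3  4  2  5  3  3  0  0  1  1  2  0  0  1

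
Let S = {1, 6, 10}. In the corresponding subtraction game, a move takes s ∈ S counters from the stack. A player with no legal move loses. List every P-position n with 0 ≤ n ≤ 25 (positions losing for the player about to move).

0, 2, 4, 7, 9, 11, 16, 18, 20, 23, 25

G(0) = 0
G(1) = mex{0} = 1
G(2) = mex{1} = 0
G(3) = mex{0} = 1
G(4) = mex{1} = 0
G(5) = mex{0} = 1
G(6) = mex{1,0} = 2
G(7) = mex{2,1} = 0
G(8) = mex{0,0} = 1
G(9) = mex{1,1} = 0
G(10) = mex{0,0,0} = 1
G(11) = mex{1,1,1} = 0
G(12) = mex{0,2,0} = 1
G(13) = mex{1,0,1} = 2
G(14) = mex{2,1,0} = 3
G(15) = mex{3,0,1} = 2
G(16) = mex{2,1,2} = 0
G(17) = mex{0,0,0} = 1
G(18) = mex{1,1,1} = 0
G(19) = mex{0,2,0} = 1
G(20) = mex{1,3,1} = 0
G(21) = mex{0,2,0} = 1
G(22) = mex{1,0,1} = 2
G(23) = mex{2,1,2} = 0
G(24) = mex{0,0,3} = 1
G(25) = mex{1,1,2} = 0
P-positions are exactly the n with G(n) = 0.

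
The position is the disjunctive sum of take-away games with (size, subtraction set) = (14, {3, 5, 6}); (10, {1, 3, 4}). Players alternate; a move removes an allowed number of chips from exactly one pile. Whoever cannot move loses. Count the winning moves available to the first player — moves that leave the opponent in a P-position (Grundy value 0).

Pile A, S = {3, 5, 6}:
n :  0  1  2  3  4  5  6  7  8  9 10 11 12 13 14
G :  0  0  0  1  1  1  2  2  2  0  0  0  1  1  1
G_A(14) = 1.
Pile B, S = {1, 3, 4}:
n :  0  1  2  3  4  5  6  7  8  9 10
G :  0  1  0  1  2  3  2  0  1  0  1
G_B(10) = 1.
Combined Grundy value = 1 ⊕ 1 = 0.
A winning move leaves total XOR = 0, i.e. changes one component's Grundy value g to g ⊕ X where X is the current total.
Pile A: target g' = 1⊕0 = 1, but every legal move changes the Grundy value (mex property), so 0 moves.
Pile B: target g' = 1⊕0 = 1, but every legal move changes the Grundy value (mex property), so 0 moves.

0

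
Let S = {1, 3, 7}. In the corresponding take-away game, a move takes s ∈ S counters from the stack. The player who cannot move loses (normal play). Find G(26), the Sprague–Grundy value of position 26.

G(0) = 0
G(1) = mex{0} = 1
G(2) = mex{1} = 0
G(3) = mex{0,0} = 1
G(4) = mex{1,1} = 0
G(5) = mex{0,0} = 1
G(6) = mex{1,1} = 0
G(7) = mex{0,0,0} = 1
G(8) = mex{1,1,1} = 0
G(9) = mex{0,0,0} = 1
G(10) = mex{1,1,1} = 0
G(11) = mex{0,0,0} = 1
G(12) = mex{1,1,1} = 0
G(13) = mex{0,0,0} = 1
G(14) = mex{1,1,1} = 0
G(15) = mex{0,0,0} = 1
G(16) = mex{1,1,1} = 0
G(17) = mex{0,0,0} = 1
G(18) = mex{1,1,1} = 0
G(19) = mex{0,0,0} = 1
G(20) = mex{1,1,1} = 0
G(21) = mex{0,0,0} = 1
G(22) = mex{1,1,1} = 0
G(23) = mex{0,0,0} = 1
G(24) = mex{1,1,1} = 0
G(25) = mex{0,0,0} = 1
G(26) = mex{1,1,1} = 0

0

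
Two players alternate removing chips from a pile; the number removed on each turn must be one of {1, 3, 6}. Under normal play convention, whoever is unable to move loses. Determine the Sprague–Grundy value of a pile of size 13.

0

n :  0  1  2  3  4  5  6  7  8  9 10 11 12 13
G :  0  1  0  1  0  1  2  3  2  0  1  0  1  0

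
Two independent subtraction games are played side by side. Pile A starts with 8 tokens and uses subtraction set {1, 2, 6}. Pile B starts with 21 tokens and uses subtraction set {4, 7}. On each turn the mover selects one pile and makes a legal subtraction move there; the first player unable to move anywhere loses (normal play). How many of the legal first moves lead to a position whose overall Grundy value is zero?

2

Pile A, S = {1, 2, 6}:
G(0) = 0
G(1) = mex{0} = 1
G(2) = mex{1,0} = 2
G(3) = mex{2,1} = 0
G(4) = mex{0,2} = 1
G(5) = mex{1,0} = 2
G(6) = mex{2,1,0} = 3
G(7) = mex{3,2,1} = 0
G(8) = mex{0,3,2} = 1
G_A(8) = 1.
Pile B, S = {4, 7}:
n :  0  1  2  3  4  5  6  7  8  9 10 11 12 13 14 15 16 17 18 19 20 21
G :  0  0  0  0  1  1  1  1  2  2  2  0  0  0  0  1  1  1  1  2  2  2
G_B(21) = 2.
Combined Grundy value = 1 ⊕ 2 = 3.
A winning move leaves total XOR = 0, i.e. changes one component's Grundy value g to g ⊕ X where X is the current total.
Pile A: need g' = 1⊕3 = 2. Options: 8−1→G=0, 8−2→G=3, 8−6→G=2. Hits: 1.
Pile B: need g' = 2⊕3 = 1. Options: 21−4→G=1, 21−7→G=0. Hits: 1.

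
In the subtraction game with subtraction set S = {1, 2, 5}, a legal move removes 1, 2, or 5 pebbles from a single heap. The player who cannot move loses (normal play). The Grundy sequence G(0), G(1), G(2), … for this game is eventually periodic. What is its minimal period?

3

G(0) = 0
G(1) = mex{0} = 1
G(2) = mex{1,0} = 2
G(3) = mex{2,1} = 0
G(4) = mex{0,2} = 1
G(5) = mex{1,0,0} = 2
G(6) = mex{2,1,1} = 0
G(7) = mex{0,2,2} = 1
G(8) = mex{1,0,0} = 2
G(9) = mex{2,1,1} = 0
G(10) = mex{0,2,2} = 1
G(11) = mex{1,0,0} = 2
G(12) = mex{2,1,1} = 0
G(13) = mex{0,2,2} = 1
G(14) = mex{1,0,0} = 2
G(n+3) = G(n) holds for n = 0,…,4 (a full window of length max(S) = 5), so the sequence is purely periodic with period 3.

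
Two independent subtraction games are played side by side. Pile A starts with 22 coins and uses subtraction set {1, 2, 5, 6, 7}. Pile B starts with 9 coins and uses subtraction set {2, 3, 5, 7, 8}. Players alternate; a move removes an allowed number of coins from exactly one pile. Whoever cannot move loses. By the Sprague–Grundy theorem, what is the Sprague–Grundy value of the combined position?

Pile A, S = {1, 2, 5, 6, 7}:
G(0) = 0
G(1) = mex{0} = 1
G(2) = mex{1,0} = 2
G(3) = mex{2,1} = 0
G(4) = mex{0,2} = 1
G(5) = mex{1,0,0} = 2
G(6) = mex{2,1,1,0} = 3
G(7) = mex{3,2,2,1,0} = 4
G(8) = mex{4,3,0,2,1} = 5
G(9) = mex{5,4,1,0,2} = 3
G(10) = mex{3,5,2,1,0} = 4
G(11) = mex{4,3,3,2,1} = 0
G(12) = mex{0,4,4,3,2} = 1
G(13) = mex{1,0,5,4,3} = 2
G(14) = mex{2,1,3,5,4} = 0
G(15) = mex{0,2,4,3,5} = 1
G(16) = mex{1,0,0,4,3} = 2
G(17) = mex{2,1,1,0,4} = 3
G(18) = mex{3,2,2,1,0} = 4
G(19) = mex{4,3,0,2,1} = 5
G(20) = mex{5,4,1,0,2} = 3
G(21) = mex{3,5,2,1,0} = 4
G(22) = mex{4,3,3,2,1} = 0
G_A(22) = 0.
Pile B, S = {2, 3, 5, 7, 8}:
G(0) = 0
G(1) = mex{} = 0
G(2) = mex{0} = 1
G(3) = mex{0,0} = 1
G(4) = mex{1,0} = 2
G(5) = mex{1,1,0} = 2
G(6) = mex{2,1,0} = 3
G(7) = mex{2,2,1,0} = 3
G(8) = mex{3,2,1,0,0} = 4
G(9) = mex{3,3,2,1,0} = 4
G_B(9) = 4.
Combined Grundy value = 0 ⊕ 4 = 4.

4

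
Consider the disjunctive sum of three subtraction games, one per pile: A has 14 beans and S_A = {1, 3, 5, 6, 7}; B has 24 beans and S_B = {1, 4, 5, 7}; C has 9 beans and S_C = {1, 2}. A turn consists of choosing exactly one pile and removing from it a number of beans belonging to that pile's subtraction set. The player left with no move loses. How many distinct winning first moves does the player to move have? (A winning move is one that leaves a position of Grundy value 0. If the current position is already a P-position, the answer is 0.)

Pile A, S = {1, 3, 5, 6, 7}:
G(0) = 0
G(1) = mex{0} = 1
G(2) = mex{1} = 0
G(3) = mex{0,0} = 1
G(4) = mex{1,1} = 0
G(5) = mex{0,0,0} = 1
G(6) = mex{1,1,1,0} = 2
G(7) = mex{2,0,0,1,0} = 3
G(8) = mex{3,1,1,0,1} = 2
G(9) = mex{2,2,0,1,0} = 3
G(10) = mex{3,3,1,0,1} = 2
G(11) = mex{2,2,2,1,0} = 3
G(12) = mex{3,3,3,2,1} = 0
G(13) = mex{0,2,2,3,2} = 1
G(14) = mex{1,3,3,2,3} = 0
G_A(14) = 0.
Pile B, S = {1, 4, 5, 7}:
G(0) = 0
G(1) = mex{0} = 1
G(2) = mex{1} = 0
G(3) = mex{0} = 1
G(4) = mex{1,0} = 2
G(5) = mex{2,1,0} = 3
G(6) = mex{3,0,1} = 2
G(7) = mex{2,1,0,0} = 3
G(8) = mex{3,2,1,1} = 0
G(9) = mex{0,3,2,0} = 1
G(10) = mex{1,2,3,1} = 0
G(11) = mex{0,3,2,2} = 1
G(12) = mex{1,0,3,3} = 2
G(13) = mex{2,1,0,2} = 3
G(14) = mex{3,0,1,3} = 2
G(15) = mex{2,1,0,0} = 3
G(16) = mex{3,2,1,1} = 0
G(17) = mex{0,3,2,0} = 1
G(18) = mex{1,2,3,1} = 0
G(19) = mex{0,3,2,2} = 1
G(20) = mex{1,0,3,3} = 2
G(21) = mex{2,1,0,2} = 3
G(22) = mex{3,0,1,3} = 2
G(23) = mex{2,1,0,0} = 3
G(24) = mex{3,2,1,1} = 0
G_B(24) = 0.
Pile C, S = {1, 2}:
n : 0 1 2 3 4 5 6 7 8 9
G : 0 1 2 0 1 2 0 1 2 0
G_C(9) = 0.
Combined Grundy value = 0 ⊕ 0 ⊕ 0 = 0.
A winning move leaves total XOR = 0, i.e. changes one component's Grundy value g to g ⊕ X where X is the current total.
Pile A: target g' = 0⊕0 = 0, but every legal move changes the Grundy value (mex property), so 0 moves.
Pile B: target g' = 0⊕0 = 0, but every legal move changes the Grundy value (mex property), so 0 moves.
Pile C: target g' = 0⊕0 = 0, but every legal move changes the Grundy value (mex property), so 0 moves.

0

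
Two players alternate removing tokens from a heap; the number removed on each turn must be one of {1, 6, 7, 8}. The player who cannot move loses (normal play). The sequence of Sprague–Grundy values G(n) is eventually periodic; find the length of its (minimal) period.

n :  0  1  2  3  4  5  6  7  8  9 10 11 12 13 14 15 16 17 18 19 20 21 22 23 24 25 26 27
G :  0  1  0  1  0  1  2  3  2  3  2  3  4  0  1  0  1  0  1  2  3  2  3  2  3  4  0  1
G(n+13) = G(n) holds for n = 0,…,7 (a full window of length max(S) = 8), so the sequence is purely periodic with period 13.

13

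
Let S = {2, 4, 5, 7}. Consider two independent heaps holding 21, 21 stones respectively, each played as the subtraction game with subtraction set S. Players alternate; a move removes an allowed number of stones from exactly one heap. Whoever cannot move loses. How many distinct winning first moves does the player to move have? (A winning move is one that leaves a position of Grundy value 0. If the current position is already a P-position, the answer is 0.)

All heaps use S = {2, 4, 5, 7}:
n :  0  1  2  3  4  5  6  7  8  9 10 11 12 13 14 15 16 17 18 19 20 21
G :  0  0  1  1  2  2  3  3  4  0  0  1  1  2  2  3  3  4  0  0  1  1
Heap A: G(21) = 1.
Heap B: G(21) = 1.
Combined Grundy value = 1 ⊕ 1 = 0.
A winning move leaves total XOR = 0, i.e. changes one component's Grundy value g to g ⊕ X where X is the current total.
Heap A: target g' = 1⊕0 = 1, but every legal move changes the Grundy value (mex property), so 0 moves.
Heap B: target g' = 1⊕0 = 1, but every legal move changes the Grundy value (mex property), so 0 moves.

0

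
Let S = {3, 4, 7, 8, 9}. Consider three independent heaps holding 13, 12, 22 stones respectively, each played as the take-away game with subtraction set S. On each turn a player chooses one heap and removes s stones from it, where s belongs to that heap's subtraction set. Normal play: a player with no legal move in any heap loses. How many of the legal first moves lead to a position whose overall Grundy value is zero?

5

All heaps use S = {3, 4, 7, 8, 9}:
n :  0  1  2  3  4  5  6  7  8  9 10 11 12 13 14 15 16 17 18 19 20 21 22
G :  0  0  0  1  1  1  2  2  2  3  3  3  0  0  0  1  1  1  2  2  2  3  3
Heap A: G(13) = 0.
Heap B: G(12) = 0.
Heap C: G(22) = 3.
Combined Grundy value = 0 ⊕ 0 ⊕ 3 = 3.
A winning move leaves total XOR = 0, i.e. changes one component's Grundy value g to g ⊕ X where X is the current total.
Heap A: need g' = 0⊕3 = 3. Options: 13−3→G=3, 13−4→G=3, 13−7→G=2, 13−8→G=1, 13−9→G=1. Hits: 2.
Heap B: need g' = 0⊕3 = 3. Options: 12−3→G=3, 12−4→G=2, 12−7→G=1, 12−8→G=1, 12−9→G=1. Hits: 1.
Heap C: need g' = 3⊕3 = 0. Options: 22−3→G=2, 22−4→G=2, 22−7→G=1, 22−8→G=0, 22−9→G=0. Hits: 2.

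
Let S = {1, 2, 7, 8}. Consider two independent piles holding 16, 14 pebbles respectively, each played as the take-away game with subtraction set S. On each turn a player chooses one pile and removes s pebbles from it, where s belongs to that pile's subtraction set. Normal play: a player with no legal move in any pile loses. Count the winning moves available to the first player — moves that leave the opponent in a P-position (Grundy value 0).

4

All piles use S = {1, 2, 7, 8}:
G(0) = 0
G(1) = mex{0} = 1
G(2) = mex{1,0} = 2
G(3) = mex{2,1} = 0
G(4) = mex{0,2} = 1
G(5) = mex{1,0} = 2
G(6) = mex{2,1} = 0
G(7) = mex{0,2,0} = 1
G(8) = mex{1,0,1,0} = 2
G(9) = mex{2,1,2,1} = 0
G(10) = mex{0,2,0,2} = 1
G(11) = mex{1,0,1,0} = 2
G(12) = mex{2,1,2,1} = 0
G(13) = mex{0,2,0,2} = 1
G(14) = mex{1,0,1,0} = 2
G(15) = mex{2,1,2,1} = 0
G(16) = mex{0,2,0,2} = 1
Pile A: G(16) = 1.
Pile B: G(14) = 2.
Combined Grundy value = 1 ⊕ 2 = 3.
A winning move leaves total XOR = 0, i.e. changes one component's Grundy value g to g ⊕ X where X is the current total.
Pile A: need g' = 1⊕3 = 2. Options: 16−1→G=0, 16−2→G=2, 16−7→G=0, 16−8→G=2. Hits: 2.
Pile B: need g' = 2⊕3 = 1. Options: 14−1→G=1, 14−2→G=0, 14−7→G=1, 14−8→G=0. Hits: 2.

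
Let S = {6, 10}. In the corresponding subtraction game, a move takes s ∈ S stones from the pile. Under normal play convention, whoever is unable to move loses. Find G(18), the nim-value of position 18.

n :  0  1  2  3  4  5  6  7  8  9 10 11 12 13 14 15 16 17 18
G :  0  0  0  0  0  0  1  1  1  1  1  1  2  2  2  2  0  0  0

0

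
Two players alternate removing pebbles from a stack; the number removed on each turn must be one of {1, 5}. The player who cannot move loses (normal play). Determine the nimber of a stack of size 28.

0

G(0) = 0
G(1) = mex{0} = 1
G(2) = mex{1} = 0
G(3) = mex{0} = 1
G(4) = mex{1} = 0
G(5) = mex{0,0} = 1
G(6) = mex{1,1} = 0
G(7) = mex{0,0} = 1
G(8) = mex{1,1} = 0
G(9) = mex{0,0} = 1
G(10) = mex{1,1} = 0
G(11) = mex{0,0} = 1
G(12) = mex{1,1} = 0
G(13) = mex{0,0} = 1
G(14) = mex{1,1} = 0
G(15) = mex{0,0} = 1
G(16) = mex{1,1} = 0
G(17) = mex{0,0} = 1
G(18) = mex{1,1} = 0
G(19) = mex{0,0} = 1
G(20) = mex{1,1} = 0
G(21) = mex{0,0} = 1
G(22) = mex{1,1} = 0
G(23) = mex{0,0} = 1
G(24) = mex{1,1} = 0
G(25) = mex{0,0} = 1
G(26) = mex{1,1} = 0
G(27) = mex{0,0} = 1
G(28) = mex{1,1} = 0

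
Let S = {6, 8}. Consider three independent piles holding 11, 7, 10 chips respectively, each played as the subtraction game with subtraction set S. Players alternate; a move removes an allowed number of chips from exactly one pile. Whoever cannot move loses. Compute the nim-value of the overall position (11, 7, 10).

All piles use S = {6, 8}:
n :  0  1  2  3  4  5  6  7  8  9 10 11
G :  0  0  0  0  0  0  1  1  1  1  1  1
Pile A: G(11) = 1.
Pile B: G(7) = 1.
Pile C: G(10) = 1.
Combined Grundy value = 1 ⊕ 1 ⊕ 1 = 1.

1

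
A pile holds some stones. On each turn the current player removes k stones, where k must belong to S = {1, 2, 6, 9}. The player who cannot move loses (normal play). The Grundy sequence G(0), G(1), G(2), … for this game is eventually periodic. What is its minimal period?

n :  0  1  2  3  4  5  6  7  8  9 10 11 12 13 14 15 16 17
G :  0  1  2  0  1  2  3  0  1  2  0  1  2  3  0  1  2  0
G(n+7) = G(n) holds for n = 0,…,8 (a full window of length max(S) = 9), so the sequence is purely periodic with period 7.

7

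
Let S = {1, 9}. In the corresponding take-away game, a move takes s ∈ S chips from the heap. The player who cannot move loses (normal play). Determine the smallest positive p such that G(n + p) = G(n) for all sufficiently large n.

2

n :  0  1  2  3  4  5  6  7  8  9 10 11 12 13 14
G :  0  1  0  1  0  1  0  1  0  1  0  1  0  1  0
G(n+2) = G(n) holds for n = 0,…,8 (a full window of length max(S) = 9), so the sequence is purely periodic with period 2.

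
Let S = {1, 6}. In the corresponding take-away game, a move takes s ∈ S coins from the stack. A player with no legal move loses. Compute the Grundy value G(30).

G(0) = 0
G(1) = mex{0} = 1
G(2) = mex{1} = 0
G(3) = mex{0} = 1
G(4) = mex{1} = 0
G(5) = mex{0} = 1
G(6) = mex{1,0} = 2
G(7) = mex{2,1} = 0
G(8) = mex{0,0} = 1
G(9) = mex{1,1} = 0
G(10) = mex{0,0} = 1
G(11) = mex{1,1} = 0
G(12) = mex{0,2} = 1
G(13) = mex{1,0} = 2
G(14) = mex{2,1} = 0
G(15) = mex{0,0} = 1
G(16) = mex{1,1} = 0
G(17) = mex{0,0} = 1
G(18) = mex{1,1} = 0
G(19) = mex{0,2} = 1
G(20) = mex{1,0} = 2
G(21) = mex{2,1} = 0
G(22) = mex{0,0} = 1
G(23) = mex{1,1} = 0
G(24) = mex{0,0} = 1
G(25) = mex{1,1} = 0
G(26) = mex{0,2} = 1
G(27) = mex{1,0} = 2
G(28) = mex{2,1} = 0
G(29) = mex{0,0} = 1
G(30) = mex{1,1} = 0

0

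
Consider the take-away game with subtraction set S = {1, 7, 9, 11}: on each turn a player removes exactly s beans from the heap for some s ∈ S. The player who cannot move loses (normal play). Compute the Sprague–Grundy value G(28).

n :  0  1  2  3  4  5  6  7  8  9 10 11 12 13 14 15 16 17 18 19 20 21 22 23 24 25 26 27 28
G :  0  1  0  1  0  1  0  1  0  1  0  1  0  1  0  1  0  1  0  1  0  1  0  1  0  1  0  1  0

0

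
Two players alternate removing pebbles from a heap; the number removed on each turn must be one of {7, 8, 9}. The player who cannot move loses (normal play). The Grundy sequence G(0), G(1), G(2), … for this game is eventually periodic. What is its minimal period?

16

n :  0  1  2  3  4  5  6  7  8  9 10 11 12 13 14 15 16 17 18 19 20 21 22 23 24 25 26 27 28 29 30 31 32 33
G :  0  0  0  0  0  0  0  1  1  1  1  1  1  1  2  2  0  0  0  0  0  0  0  1  1  1  1  1  1  1  2  2  0  0
G(n+16) = G(n) holds for n = 0,…,8 (a full window of length max(S) = 9), so the sequence is purely periodic with period 16.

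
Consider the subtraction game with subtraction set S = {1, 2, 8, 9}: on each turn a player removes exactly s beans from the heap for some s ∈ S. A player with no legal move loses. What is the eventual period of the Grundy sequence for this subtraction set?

10

G(0) = 0
G(1) = mex{0} = 1
G(2) = mex{1,0} = 2
G(3) = mex{2,1} = 0
G(4) = mex{0,2} = 1
G(5) = mex{1,0} = 2
G(6) = mex{2,1} = 0
G(7) = mex{0,2} = 1
G(8) = mex{1,0,0} = 2
G(9) = mex{2,1,1,0} = 3
G(10) = mex{3,2,2,1} = 0
G(11) = mex{0,3,0,2} = 1
G(12) = mex{1,0,1,0} = 2
G(13) = mex{2,1,2,1} = 0
G(14) = mex{0,2,0,2} = 1
G(15) = mex{1,0,1,0} = 2
G(16) = mex{2,1,2,1} = 0
G(17) = mex{0,2,3,2} = 1
G(18) = mex{1,0,0,3} = 2
G(19) = mex{2,1,1,0} = 3
G(20) = mex{3,2,2,1} = 0
G(21) = mex{0,3,0,2} = 1
G(n+10) = G(n) holds for n = 0,…,8 (a full window of length max(S) = 9), so the sequence is purely periodic with period 10.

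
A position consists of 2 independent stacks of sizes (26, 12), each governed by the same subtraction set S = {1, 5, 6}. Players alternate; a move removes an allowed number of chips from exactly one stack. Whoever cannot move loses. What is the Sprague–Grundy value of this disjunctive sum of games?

1

All stacks use S = {1, 5, 6}:
G(0) = 0
G(1) = mex{0} = 1
G(2) = mex{1} = 0
G(3) = mex{0} = 1
G(4) = mex{1} = 0
G(5) = mex{0,0} = 1
G(6) = mex{1,1,0} = 2
G(7) = mex{2,0,1} = 3
G(8) = mex{3,1,0} = 2
G(9) = mex{2,0,1} = 3
G(10) = mex{3,1,0} = 2
G(11) = mex{2,2,1} = 0
G(12) = mex{0,3,2} = 1
G(13) = mex{1,2,3} = 0
G(14) = mex{0,3,2} = 1
G(15) = mex{1,2,3} = 0
G(16) = mex{0,0,2} = 1
G(17) = mex{1,1,0} = 2
G(18) = mex{2,0,1} = 3
G(19) = mex{3,1,0} = 2
G(20) = mex{2,0,1} = 3
G(21) = mex{3,1,0} = 2
G(22) = mex{2,2,1} = 0
G(23) = mex{0,3,2} = 1
G(24) = mex{1,2,3} = 0
G(25) = mex{0,3,2} = 1
G(26) = mex{1,2,3} = 0
Stack A: G(26) = 0.
Stack B: G(12) = 1.
Combined Grundy value = 0 ⊕ 1 = 1.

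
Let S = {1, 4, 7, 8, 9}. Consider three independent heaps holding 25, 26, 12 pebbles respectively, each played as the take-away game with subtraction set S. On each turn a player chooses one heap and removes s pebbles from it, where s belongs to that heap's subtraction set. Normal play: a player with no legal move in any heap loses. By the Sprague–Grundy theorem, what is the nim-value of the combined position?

All heaps use S = {1, 4, 7, 8, 9}:
G(0) = 0
G(1) = mex{0} = 1
G(2) = mex{1} = 0
G(3) = mex{0} = 1
G(4) = mex{1,0} = 2
G(5) = mex{2,1} = 0
G(6) = mex{0,0} = 1
G(7) = mex{1,1,0} = 2
G(8) = mex{2,2,1,0} = 3
G(9) = mex{3,0,0,1,0} = 2
G(10) = mex{2,1,1,0,1} = 3
G(11) = mex{3,2,2,1,0} = 4
G(12) = mex{4,3,0,2,1} = 5
G(13) = mex{5,2,1,0,2} = 3
G(14) = mex{3,3,2,1,0} = 4
G(15) = mex{4,4,3,2,1} = 0
G(16) = mex{0,5,2,3,2} = 1
G(17) = mex{1,3,3,2,3} = 0
G(18) = mex{0,4,4,3,2} = 1
G(19) = mex{1,0,5,4,3} = 2
G(20) = mex{2,1,3,5,4} = 0
G(21) = mex{0,0,4,3,5} = 1
G(22) = mex{1,1,0,4,3} = 2
G(23) = mex{2,2,1,0,4} = 3
G(24) = mex{3,0,0,1,0} = 2
G(25) = mex{2,1,1,0,1} = 3
G(26) = mex{3,2,2,1,0} = 4
Heap A: G(25) = 3.
Heap B: G(26) = 4.
Heap C: G(12) = 5.
Combined Grundy value = 3 ⊕ 4 ⊕ 5 = 2.

2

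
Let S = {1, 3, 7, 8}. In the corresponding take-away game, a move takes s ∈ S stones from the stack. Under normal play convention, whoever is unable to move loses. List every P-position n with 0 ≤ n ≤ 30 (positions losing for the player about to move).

0, 2, 4, 6, 15, 17, 19, 21, 30

G(0) = 0
G(1) = mex{0} = 1
G(2) = mex{1} = 0
G(3) = mex{0,0} = 1
G(4) = mex{1,1} = 0
G(5) = mex{0,0} = 1
G(6) = mex{1,1} = 0
G(7) = mex{0,0,0} = 1
G(8) = mex{1,1,1,0} = 2
G(9) = mex{2,0,0,1} = 3
G(10) = mex{3,1,1,0} = 2
G(11) = mex{2,2,0,1} = 3
G(12) = mex{3,3,1,0} = 2
G(13) = mex{2,2,0,1} = 3
G(14) = mex{3,3,1,0} = 2
G(15) = mex{2,2,2,1} = 0
G(16) = mex{0,3,3,2} = 1
G(17) = mex{1,2,2,3} = 0
G(18) = mex{0,0,3,2} = 1
G(19) = mex{1,1,2,3} = 0
G(20) = mex{0,0,3,2} = 1
G(21) = mex{1,1,2,3} = 0
G(22) = mex{0,0,0,2} = 1
G(23) = mex{1,1,1,0} = 2
G(24) = mex{2,0,0,1} = 3
G(25) = mex{3,1,1,0} = 2
G(26) = mex{2,2,0,1} = 3
G(27) = mex{3,3,1,0} = 2
G(28) = mex{2,2,0,1} = 3
G(29) = mex{3,3,1,0} = 2
G(30) = mex{2,2,2,1} = 0
P-positions are exactly the n with G(n) = 0.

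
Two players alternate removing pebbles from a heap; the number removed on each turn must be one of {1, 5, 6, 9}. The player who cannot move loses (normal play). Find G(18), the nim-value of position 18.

n :  0  1  2  3  4  5  6  7  8  9 10 11 12 13 14 15 16 17 18
G :  0  1  0  1  0  1  2  3  2  3  2  3  0  1  0  1  0  1  2

2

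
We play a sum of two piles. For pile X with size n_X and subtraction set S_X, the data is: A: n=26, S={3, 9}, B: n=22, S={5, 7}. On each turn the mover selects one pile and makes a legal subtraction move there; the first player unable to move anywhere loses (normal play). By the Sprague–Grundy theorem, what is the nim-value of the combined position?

2

Pile A, S = {3, 9}:
n :  0  1  2  3  4  5  6  7  8  9 10 11 12 13 14 15 16 17 18 19 20 21 22 23 24 25 26
G :  0  0  0  1  1  1  0  0  0  1  1  1  0  0  0  1  1  1  0  0  0  1  1  1  0  0  0
G_A(26) = 0.
Pile B, S = {5, 7}:
G(0) = 0
G(1) = mex{} = 0
G(2) = mex{} = 0
G(3) = mex{} = 0
G(4) = mex{} = 0
G(5) = mex{0} = 1
G(6) = mex{0} = 1
G(7) = mex{0,0} = 1
G(8) = mex{0,0} = 1
G(9) = mex{0,0} = 1
G(10) = mex{1,0} = 2
G(11) = mex{1,0} = 2
G(12) = mex{1,1} = 0
G(13) = mex{1,1} = 0
G(14) = mex{1,1} = 0
G(15) = mex{2,1} = 0
G(16) = mex{2,1} = 0
G(17) = mex{0,2} = 1
G(18) = mex{0,2} = 1
G(19) = mex{0,0} = 1
G(20) = mex{0,0} = 1
G(21) = mex{0,0} = 1
G(22) = mex{1,0} = 2
G_B(22) = 2.
Combined Grundy value = 0 ⊕ 2 = 2.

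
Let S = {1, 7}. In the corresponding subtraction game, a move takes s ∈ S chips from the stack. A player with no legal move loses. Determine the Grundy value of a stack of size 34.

0

n :  0  1  2  3  4  5  6  7  8  9 10 11 12 13 14 15 16 17 18 19 20 21 22 23 24 25 26 27 28 29 30 31 32 33 34
G :  0  1  0  1  0  1  0  1  0  1  0  1  0  1  0  1  0  1  0  1  0  1  0  1  0  1  0  1  0  1  0  1  0  1  0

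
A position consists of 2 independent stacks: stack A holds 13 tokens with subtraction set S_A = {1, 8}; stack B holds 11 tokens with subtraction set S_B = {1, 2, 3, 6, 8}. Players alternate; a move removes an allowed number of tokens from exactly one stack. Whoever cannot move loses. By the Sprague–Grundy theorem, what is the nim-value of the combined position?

Stack A, S = {1, 8}:
G(0) = 0
G(1) = mex{0} = 1
G(2) = mex{1} = 0
G(3) = mex{0} = 1
G(4) = mex{1} = 0
G(5) = mex{0} = 1
G(6) = mex{1} = 0
G(7) = mex{0} = 1
G(8) = mex{1,0} = 2
G(9) = mex{2,1} = 0
G(10) = mex{0,0} = 1
G(11) = mex{1,1} = 0
G(12) = mex{0,0} = 1
G(13) = mex{1,1} = 0
G_A(13) = 0.
Stack B, S = {1, 2, 3, 6, 8}:
n :  0  1  2  3  4  5  6  7  8  9 10 11
G :  0  1  2  3  0  1  2  3  4  0  1  2
G_B(11) = 2.
Combined Grundy value = 0 ⊕ 2 = 2.

2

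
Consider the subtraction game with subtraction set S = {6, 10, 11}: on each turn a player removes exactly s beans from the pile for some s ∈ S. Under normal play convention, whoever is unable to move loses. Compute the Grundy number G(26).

1

n :  0  1  2  3  4  5  6  7  8  9 10 11 12 13 14 15 16 17 18 19 20 21 22 23 24 25 26
G :  0  0  0  0  0  0  1  1  1  1  1  1  2  2  2  2  2  0  0  0  0  0  0  1  1  1  1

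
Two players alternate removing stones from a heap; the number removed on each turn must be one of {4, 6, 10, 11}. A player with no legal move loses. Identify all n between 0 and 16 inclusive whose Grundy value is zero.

0, 1, 2, 3, 15, 16

n :  0  1  2  3  4  5  6  7  8  9 10 11 12 13 14 15 16
G :  0  0  0  0  1  1  1  1  2  2  2  2  3  3  3  0  0
P-positions are exactly the n with G(n) = 0.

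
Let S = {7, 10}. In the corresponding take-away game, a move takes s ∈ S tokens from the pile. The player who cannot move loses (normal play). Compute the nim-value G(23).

0

n :  0  1  2  3  4  5  6  7  8  9 10 11 12 13 14 15 16 17 18 19 20 21 22 23
G :  0  0  0  0  0  0  0  1  1  1  1  1  1  1  2  2  2  0  0  0  0  0  0  0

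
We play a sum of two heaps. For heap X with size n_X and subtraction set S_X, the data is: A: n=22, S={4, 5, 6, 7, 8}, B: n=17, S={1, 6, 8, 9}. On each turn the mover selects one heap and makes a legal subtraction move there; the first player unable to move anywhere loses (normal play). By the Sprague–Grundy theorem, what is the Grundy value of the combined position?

Heap A, S = {4, 5, 6, 7, 8}:
n :  0  1  2  3  4  5  6  7  8  9 10 11 12 13 14 15 16 17 18 19 20 21 22
G :  0  0  0  0  1  1  1  1  2  2  2  2  0  0  0  0  1  1  1  1  2  2  2
G_A(22) = 2.
Heap B, S = {1, 6, 8, 9}:
G(0) = 0
G(1) = mex{0} = 1
G(2) = mex{1} = 0
G(3) = mex{0} = 1
G(4) = mex{1} = 0
G(5) = mex{0} = 1
G(6) = mex{1,0} = 2
G(7) = mex{2,1} = 0
G(8) = mex{0,0,0} = 1
G(9) = mex{1,1,1,0} = 2
G(10) = mex{2,0,0,1} = 3
G(11) = mex{3,1,1,0} = 2
G(12) = mex{2,2,0,1} = 3
G(13) = mex{3,0,1,0} = 2
G(14) = mex{2,1,2,1} = 0
G(15) = mex{0,2,0,2} = 1
G(16) = mex{1,3,1,0} = 2
G(17) = mex{2,2,2,1} = 0
G_B(17) = 0.
Combined Grundy value = 2 ⊕ 0 = 2.

2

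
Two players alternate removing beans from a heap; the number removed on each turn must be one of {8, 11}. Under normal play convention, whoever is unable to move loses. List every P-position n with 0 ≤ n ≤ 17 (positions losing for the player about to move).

0, 1, 2, 3, 4, 5, 6, 7

G(0) = 0
G(1) = mex{} = 0
G(2) = mex{} = 0
G(3) = mex{} = 0
G(4) = mex{} = 0
G(5) = mex{} = 0
G(6) = mex{} = 0
G(7) = mex{} = 0
G(8) = mex{0} = 1
G(9) = mex{0} = 1
G(10) = mex{0} = 1
G(11) = mex{0,0} = 1
G(12) = mex{0,0} = 1
G(13) = mex{0,0} = 1
G(14) = mex{0,0} = 1
G(15) = mex{0,0} = 1
G(16) = mex{1,0} = 2
G(17) = mex{1,0} = 2
P-positions are exactly the n with G(n) = 0.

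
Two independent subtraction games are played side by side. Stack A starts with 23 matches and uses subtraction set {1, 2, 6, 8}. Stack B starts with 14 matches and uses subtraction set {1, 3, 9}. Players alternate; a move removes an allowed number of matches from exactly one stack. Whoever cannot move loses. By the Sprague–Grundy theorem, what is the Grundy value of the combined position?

Stack A, S = {1, 2, 6, 8}:
n :  0  1  2  3  4  5  6  7  8  9 10 11 12 13 14 15 16 17 18 19 20 21 22 23
G :  0  1  2  0  1  2  3  0  1  2  0  1  2  3  0  1  2  0  1  2  3  0  1  2
G_A(23) = 2.
Stack B, S = {1, 3, 9}:
n :  0  1  2  3  4  5  6  7  8  9 10 11 12 13 14
G :  0  1  0  1  0  1  0  1  0  1  0  1  0  1  0
G_B(14) = 0.
Combined Grundy value = 2 ⊕ 0 = 2.

2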